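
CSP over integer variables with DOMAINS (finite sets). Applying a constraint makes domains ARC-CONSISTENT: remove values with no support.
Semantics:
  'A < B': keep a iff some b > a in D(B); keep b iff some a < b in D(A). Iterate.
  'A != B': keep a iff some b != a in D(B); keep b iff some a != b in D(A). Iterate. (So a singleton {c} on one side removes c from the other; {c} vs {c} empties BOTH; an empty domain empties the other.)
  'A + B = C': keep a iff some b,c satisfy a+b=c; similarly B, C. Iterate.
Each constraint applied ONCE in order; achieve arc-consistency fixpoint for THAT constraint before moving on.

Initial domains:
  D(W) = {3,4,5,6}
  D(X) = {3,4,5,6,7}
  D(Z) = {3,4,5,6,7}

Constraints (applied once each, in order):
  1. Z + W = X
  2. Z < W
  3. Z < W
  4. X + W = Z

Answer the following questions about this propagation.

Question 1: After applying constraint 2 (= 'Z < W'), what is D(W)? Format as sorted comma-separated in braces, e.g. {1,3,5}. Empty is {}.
Constraint 1 (Z + W = X) on D(Z)={3,4,5,6,7} D(W)={3,4,5,6} D(X)={3,4,5,6,7}: Z {3,4,5,6,7}->{3,4}; W {3,4,5,6}->{3,4}; X {3,4,5,6,7}->{6,7}
Constraint 2 (Z < W) on D(Z)={3,4} D(W)={3,4}: Z {3,4}->{3}; W {3,4}->{4}
So after constraint 2: D(W) = {4}

Answer: {4}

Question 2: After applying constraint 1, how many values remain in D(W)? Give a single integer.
Constraint 1 (Z + W = X) on D(Z)={3,4,5,6,7} D(W)={3,4,5,6} D(X)={3,4,5,6,7}: Z {3,4,5,6,7}->{3,4}; W {3,4,5,6}->{3,4}; X {3,4,5,6,7}->{6,7}
So after constraint 1: D(W)={3,4}, size = 2

Answer: 2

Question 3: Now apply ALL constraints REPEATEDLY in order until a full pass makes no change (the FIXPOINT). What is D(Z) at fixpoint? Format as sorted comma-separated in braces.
pass 0 (initial): D(Z)={3,4,5,6,7}
pass 1: W {3,4,5,6}->{}; X {3,4,5,6,7}->{}; Z {3,4,5,6,7}->{}
pass 2: no change
Fixpoint after 2 passes: D(Z) = {}

Answer: {}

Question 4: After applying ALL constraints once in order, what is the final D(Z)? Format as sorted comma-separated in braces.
Constraint 1 (Z + W = X) on D(Z)={3,4,5,6,7} D(W)={3,4,5,6} D(X)={3,4,5,6,7}: Z {3,4,5,6,7}->{3,4}; W {3,4,5,6}->{3,4}; X {3,4,5,6,7}->{6,7}
Constraint 2 (Z < W) on D(Z)={3,4} D(W)={3,4}: Z {3,4}->{3}; W {3,4}->{4}
Constraint 3 (Z < W) on D(Z)={3} D(W)={4}: no change
Constraint 4 (X + W = Z) on D(X)={6,7} D(W)={4} D(Z)={3}: X {6,7}->{}; W {4}->{}; Z {3}->{}
So after all 4 constraints: D(Z) = {}

Answer: {}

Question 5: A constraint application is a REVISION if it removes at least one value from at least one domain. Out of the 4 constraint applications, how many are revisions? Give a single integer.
Answer: 3

Derivation:
Constraint 1 (Z + W = X) on D(Z)={3,4,5,6,7} D(W)={3,4,5,6} D(X)={3,4,5,6,7}: Z {3,4,5,6,7}->{3,4}; W {3,4,5,6}->{3,4}; X {3,4,5,6,7}->{6,7} => REVISION
Constraint 2 (Z < W) on D(Z)={3,4} D(W)={3,4}: Z {3,4}->{3}; W {3,4}->{4} => REVISION
Constraint 3 (Z < W) on D(Z)={3} D(W)={4}: no change => not a revision
Constraint 4 (X + W = Z) on D(X)={6,7} D(W)={4} D(Z)={3}: X {6,7}->{}; W {4}->{}; Z {3}->{} => REVISION
Total revisions = 3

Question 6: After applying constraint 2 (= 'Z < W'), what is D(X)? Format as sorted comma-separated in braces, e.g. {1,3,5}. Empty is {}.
Constraint 1 (Z + W = X) on D(Z)={3,4,5,6,7} D(W)={3,4,5,6} D(X)={3,4,5,6,7}: Z {3,4,5,6,7}->{3,4}; W {3,4,5,6}->{3,4}; X {3,4,5,6,7}->{6,7}
Constraint 2 (Z < W) on D(Z)={3,4} D(W)={3,4}: Z {3,4}->{3}; W {3,4}->{4}
So after constraint 2: D(X) = {6,7}

Answer: {6,7}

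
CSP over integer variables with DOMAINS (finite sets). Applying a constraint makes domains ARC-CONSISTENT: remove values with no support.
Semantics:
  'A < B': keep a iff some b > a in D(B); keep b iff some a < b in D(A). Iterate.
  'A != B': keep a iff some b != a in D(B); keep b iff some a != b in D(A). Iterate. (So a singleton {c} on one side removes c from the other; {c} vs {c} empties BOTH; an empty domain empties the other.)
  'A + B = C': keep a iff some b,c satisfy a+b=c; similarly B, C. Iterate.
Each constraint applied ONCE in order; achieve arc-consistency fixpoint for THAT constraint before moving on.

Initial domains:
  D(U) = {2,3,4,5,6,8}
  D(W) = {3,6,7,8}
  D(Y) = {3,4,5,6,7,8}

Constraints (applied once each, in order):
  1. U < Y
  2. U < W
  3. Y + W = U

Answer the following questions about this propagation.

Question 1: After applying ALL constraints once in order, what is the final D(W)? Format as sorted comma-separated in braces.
Constraint 1 (U < Y) on D(U)={2,3,4,5,6,8} D(Y)={3,4,5,6,7,8}: U {2,3,4,5,6,8}->{2,3,4,5,6}
Constraint 2 (U < W) on D(U)={2,3,4,5,6} D(W)={3,6,7,8}: no change
Constraint 3 (Y + W = U) on D(Y)={3,4,5,6,7,8} D(W)={3,6,7,8} D(U)={2,3,4,5,6}: Y {3,4,5,6,7,8}->{3}; W {3,6,7,8}->{3}; U {2,3,4,5,6}->{6}
So after all 3 constraints: D(W) = {3}

Answer: {3}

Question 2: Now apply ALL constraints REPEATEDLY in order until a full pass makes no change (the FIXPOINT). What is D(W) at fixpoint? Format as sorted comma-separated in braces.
Answer: {}

Derivation:
pass 0 (initial): D(W)={3,6,7,8}
pass 1: U {2,3,4,5,6,8}->{6}; W {3,6,7,8}->{3}; Y {3,4,5,6,7,8}->{3}
pass 2: U {6}->{}; W {3}->{}; Y {3}->{}
pass 3: no change
Fixpoint after 3 passes: D(W) = {}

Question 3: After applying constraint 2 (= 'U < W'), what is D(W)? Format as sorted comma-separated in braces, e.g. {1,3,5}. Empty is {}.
Constraint 1 (U < Y) on D(U)={2,3,4,5,6,8} D(Y)={3,4,5,6,7,8}: U {2,3,4,5,6,8}->{2,3,4,5,6}
Constraint 2 (U < W) on D(U)={2,3,4,5,6} D(W)={3,6,7,8}: no change
So after constraint 2: D(W) = {3,6,7,8}

Answer: {3,6,7,8}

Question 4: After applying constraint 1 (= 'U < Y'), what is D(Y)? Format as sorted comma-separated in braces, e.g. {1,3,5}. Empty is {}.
Answer: {3,4,5,6,7,8}

Derivation:
Constraint 1 (U < Y) on D(U)={2,3,4,5,6,8} D(Y)={3,4,5,6,7,8}: U {2,3,4,5,6,8}->{2,3,4,5,6}
So after constraint 1: D(Y) = {3,4,5,6,7,8}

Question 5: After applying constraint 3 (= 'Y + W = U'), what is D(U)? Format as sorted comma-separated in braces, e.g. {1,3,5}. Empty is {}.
Constraint 1 (U < Y) on D(U)={2,3,4,5,6,8} D(Y)={3,4,5,6,7,8}: U {2,3,4,5,6,8}->{2,3,4,5,6}
Constraint 2 (U < W) on D(U)={2,3,4,5,6} D(W)={3,6,7,8}: no change
Constraint 3 (Y + W = U) on D(Y)={3,4,5,6,7,8} D(W)={3,6,7,8} D(U)={2,3,4,5,6}: Y {3,4,5,6,7,8}->{3}; W {3,6,7,8}->{3}; U {2,3,4,5,6}->{6}
So after constraint 3: D(U) = {6}

Answer: {6}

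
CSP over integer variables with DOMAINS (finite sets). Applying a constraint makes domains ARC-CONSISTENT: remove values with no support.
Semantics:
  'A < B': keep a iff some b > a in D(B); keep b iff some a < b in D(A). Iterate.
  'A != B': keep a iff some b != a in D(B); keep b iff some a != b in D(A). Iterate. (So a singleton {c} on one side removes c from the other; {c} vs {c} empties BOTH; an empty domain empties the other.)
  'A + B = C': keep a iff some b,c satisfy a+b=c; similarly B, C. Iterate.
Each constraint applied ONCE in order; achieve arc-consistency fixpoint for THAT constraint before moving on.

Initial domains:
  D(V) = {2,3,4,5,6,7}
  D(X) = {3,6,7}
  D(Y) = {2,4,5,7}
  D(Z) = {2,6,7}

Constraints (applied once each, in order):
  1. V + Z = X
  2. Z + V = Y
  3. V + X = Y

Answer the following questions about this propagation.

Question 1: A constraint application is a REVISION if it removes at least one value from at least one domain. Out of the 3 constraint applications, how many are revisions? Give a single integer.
Constraint 1 (V + Z = X) on D(V)={2,3,4,5,6,7} D(Z)={2,6,7} D(X)={3,6,7}: V {2,3,4,5,6,7}->{4,5}; Z {2,6,7}->{2}; X {3,6,7}->{6,7} => REVISION
Constraint 2 (Z + V = Y) on D(Z)={2} D(V)={4,5} D(Y)={2,4,5,7}: V {4,5}->{5}; Y {2,4,5,7}->{7} => REVISION
Constraint 3 (V + X = Y) on D(V)={5} D(X)={6,7} D(Y)={7}: V {5}->{}; X {6,7}->{}; Y {7}->{} => REVISION
Total revisions = 3

Answer: 3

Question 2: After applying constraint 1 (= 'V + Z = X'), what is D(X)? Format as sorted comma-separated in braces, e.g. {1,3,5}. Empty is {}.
Answer: {6,7}

Derivation:
Constraint 1 (V + Z = X) on D(V)={2,3,4,5,6,7} D(Z)={2,6,7} D(X)={3,6,7}: V {2,3,4,5,6,7}->{4,5}; Z {2,6,7}->{2}; X {3,6,7}->{6,7}
So after constraint 1: D(X) = {6,7}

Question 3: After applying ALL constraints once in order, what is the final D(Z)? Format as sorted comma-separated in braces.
Answer: {2}

Derivation:
Constraint 1 (V + Z = X) on D(V)={2,3,4,5,6,7} D(Z)={2,6,7} D(X)={3,6,7}: V {2,3,4,5,6,7}->{4,5}; Z {2,6,7}->{2}; X {3,6,7}->{6,7}
Constraint 2 (Z + V = Y) on D(Z)={2} D(V)={4,5} D(Y)={2,4,5,7}: V {4,5}->{5}; Y {2,4,5,7}->{7}
Constraint 3 (V + X = Y) on D(V)={5} D(X)={6,7} D(Y)={7}: V {5}->{}; X {6,7}->{}; Y {7}->{}
So after all 3 constraints: D(Z) = {2}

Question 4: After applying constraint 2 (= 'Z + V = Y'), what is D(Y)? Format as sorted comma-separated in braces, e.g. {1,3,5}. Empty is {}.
Constraint 1 (V + Z = X) on D(V)={2,3,4,5,6,7} D(Z)={2,6,7} D(X)={3,6,7}: V {2,3,4,5,6,7}->{4,5}; Z {2,6,7}->{2}; X {3,6,7}->{6,7}
Constraint 2 (Z + V = Y) on D(Z)={2} D(V)={4,5} D(Y)={2,4,5,7}: V {4,5}->{5}; Y {2,4,5,7}->{7}
So after constraint 2: D(Y) = {7}

Answer: {7}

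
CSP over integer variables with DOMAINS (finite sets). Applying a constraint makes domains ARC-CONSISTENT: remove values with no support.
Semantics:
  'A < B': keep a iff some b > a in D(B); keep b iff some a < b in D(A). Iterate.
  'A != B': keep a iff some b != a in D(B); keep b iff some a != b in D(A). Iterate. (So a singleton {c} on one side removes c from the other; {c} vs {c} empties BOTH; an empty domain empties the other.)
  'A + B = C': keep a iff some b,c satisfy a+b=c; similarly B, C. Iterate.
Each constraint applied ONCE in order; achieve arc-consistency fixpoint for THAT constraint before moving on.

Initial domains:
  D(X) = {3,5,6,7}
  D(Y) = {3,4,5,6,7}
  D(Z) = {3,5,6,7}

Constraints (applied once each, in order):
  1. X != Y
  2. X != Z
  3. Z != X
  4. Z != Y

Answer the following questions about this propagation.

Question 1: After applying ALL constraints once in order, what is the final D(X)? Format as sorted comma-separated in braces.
Constraint 1 (X != Y) on D(X)={3,5,6,7} D(Y)={3,4,5,6,7}: no change
Constraint 2 (X != Z) on D(X)={3,5,6,7} D(Z)={3,5,6,7}: no change
Constraint 3 (Z != X) on D(Z)={3,5,6,7} D(X)={3,5,6,7}: no change
Constraint 4 (Z != Y) on D(Z)={3,5,6,7} D(Y)={3,4,5,6,7}: no change
So after all 4 constraints: D(X) = {3,5,6,7}

Answer: {3,5,6,7}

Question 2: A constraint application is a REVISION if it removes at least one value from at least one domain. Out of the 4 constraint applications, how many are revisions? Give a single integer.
Constraint 1 (X != Y) on D(X)={3,5,6,7} D(Y)={3,4,5,6,7}: no change => not a revision
Constraint 2 (X != Z) on D(X)={3,5,6,7} D(Z)={3,5,6,7}: no change => not a revision
Constraint 3 (Z != X) on D(Z)={3,5,6,7} D(X)={3,5,6,7}: no change => not a revision
Constraint 4 (Z != Y) on D(Z)={3,5,6,7} D(Y)={3,4,5,6,7}: no change => not a revision
Total revisions = 0

Answer: 0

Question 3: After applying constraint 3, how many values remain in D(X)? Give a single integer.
Constraint 1 (X != Y) on D(X)={3,5,6,7} D(Y)={3,4,5,6,7}: no change
Constraint 2 (X != Z) on D(X)={3,5,6,7} D(Z)={3,5,6,7}: no change
Constraint 3 (Z != X) on D(Z)={3,5,6,7} D(X)={3,5,6,7}: no change
So after constraint 3: D(X)={3,5,6,7}, size = 4

Answer: 4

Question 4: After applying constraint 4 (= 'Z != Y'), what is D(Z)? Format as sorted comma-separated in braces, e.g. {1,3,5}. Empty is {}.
Answer: {3,5,6,7}

Derivation:
Constraint 1 (X != Y) on D(X)={3,5,6,7} D(Y)={3,4,5,6,7}: no change
Constraint 2 (X != Z) on D(X)={3,5,6,7} D(Z)={3,5,6,7}: no change
Constraint 3 (Z != X) on D(Z)={3,5,6,7} D(X)={3,5,6,7}: no change
Constraint 4 (Z != Y) on D(Z)={3,5,6,7} D(Y)={3,4,5,6,7}: no change
So after constraint 4: D(Z) = {3,5,6,7}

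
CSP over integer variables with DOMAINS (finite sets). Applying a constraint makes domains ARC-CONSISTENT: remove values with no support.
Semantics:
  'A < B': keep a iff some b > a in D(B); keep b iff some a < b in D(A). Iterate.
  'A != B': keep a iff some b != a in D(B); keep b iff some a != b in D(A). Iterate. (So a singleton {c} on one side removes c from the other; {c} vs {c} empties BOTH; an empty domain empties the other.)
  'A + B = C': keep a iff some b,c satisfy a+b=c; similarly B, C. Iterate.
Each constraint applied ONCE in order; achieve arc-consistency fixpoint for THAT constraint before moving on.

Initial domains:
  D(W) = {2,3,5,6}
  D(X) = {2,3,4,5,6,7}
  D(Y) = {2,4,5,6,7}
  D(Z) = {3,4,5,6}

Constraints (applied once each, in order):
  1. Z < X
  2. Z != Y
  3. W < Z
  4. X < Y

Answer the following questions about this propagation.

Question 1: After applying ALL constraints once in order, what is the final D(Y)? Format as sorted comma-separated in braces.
Answer: {5,6,7}

Derivation:
Constraint 1 (Z < X) on D(Z)={3,4,5,6} D(X)={2,3,4,5,6,7}: X {2,3,4,5,6,7}->{4,5,6,7}
Constraint 2 (Z != Y) on D(Z)={3,4,5,6} D(Y)={2,4,5,6,7}: no change
Constraint 3 (W < Z) on D(W)={2,3,5,6} D(Z)={3,4,5,6}: W {2,3,5,6}->{2,3,5}
Constraint 4 (X < Y) on D(X)={4,5,6,7} D(Y)={2,4,5,6,7}: X {4,5,6,7}->{4,5,6}; Y {2,4,5,6,7}->{5,6,7}
So after all 4 constraints: D(Y) = {5,6,7}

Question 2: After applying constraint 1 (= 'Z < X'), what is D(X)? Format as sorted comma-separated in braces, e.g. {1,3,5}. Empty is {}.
Answer: {4,5,6,7}

Derivation:
Constraint 1 (Z < X) on D(Z)={3,4,5,6} D(X)={2,3,4,5,6,7}: X {2,3,4,5,6,7}->{4,5,6,7}
So after constraint 1: D(X) = {4,5,6,7}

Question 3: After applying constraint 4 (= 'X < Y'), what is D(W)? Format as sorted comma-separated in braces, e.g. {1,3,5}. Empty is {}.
Answer: {2,3,5}

Derivation:
Constraint 1 (Z < X) on D(Z)={3,4,5,6} D(X)={2,3,4,5,6,7}: X {2,3,4,5,6,7}->{4,5,6,7}
Constraint 2 (Z != Y) on D(Z)={3,4,5,6} D(Y)={2,4,5,6,7}: no change
Constraint 3 (W < Z) on D(W)={2,3,5,6} D(Z)={3,4,5,6}: W {2,3,5,6}->{2,3,5}
Constraint 4 (X < Y) on D(X)={4,5,6,7} D(Y)={2,4,5,6,7}: X {4,5,6,7}->{4,5,6}; Y {2,4,5,6,7}->{5,6,7}
So after constraint 4: D(W) = {2,3,5}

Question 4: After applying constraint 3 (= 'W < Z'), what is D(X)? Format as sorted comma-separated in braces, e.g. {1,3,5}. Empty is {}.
Constraint 1 (Z < X) on D(Z)={3,4,5,6} D(X)={2,3,4,5,6,7}: X {2,3,4,5,6,7}->{4,5,6,7}
Constraint 2 (Z != Y) on D(Z)={3,4,5,6} D(Y)={2,4,5,6,7}: no change
Constraint 3 (W < Z) on D(W)={2,3,5,6} D(Z)={3,4,5,6}: W {2,3,5,6}->{2,3,5}
So after constraint 3: D(X) = {4,5,6,7}

Answer: {4,5,6,7}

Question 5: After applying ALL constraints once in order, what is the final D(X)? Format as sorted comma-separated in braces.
Constraint 1 (Z < X) on D(Z)={3,4,5,6} D(X)={2,3,4,5,6,7}: X {2,3,4,5,6,7}->{4,5,6,7}
Constraint 2 (Z != Y) on D(Z)={3,4,5,6} D(Y)={2,4,5,6,7}: no change
Constraint 3 (W < Z) on D(W)={2,3,5,6} D(Z)={3,4,5,6}: W {2,3,5,6}->{2,3,5}
Constraint 4 (X < Y) on D(X)={4,5,6,7} D(Y)={2,4,5,6,7}: X {4,5,6,7}->{4,5,6}; Y {2,4,5,6,7}->{5,6,7}
So after all 4 constraints: D(X) = {4,5,6}

Answer: {4,5,6}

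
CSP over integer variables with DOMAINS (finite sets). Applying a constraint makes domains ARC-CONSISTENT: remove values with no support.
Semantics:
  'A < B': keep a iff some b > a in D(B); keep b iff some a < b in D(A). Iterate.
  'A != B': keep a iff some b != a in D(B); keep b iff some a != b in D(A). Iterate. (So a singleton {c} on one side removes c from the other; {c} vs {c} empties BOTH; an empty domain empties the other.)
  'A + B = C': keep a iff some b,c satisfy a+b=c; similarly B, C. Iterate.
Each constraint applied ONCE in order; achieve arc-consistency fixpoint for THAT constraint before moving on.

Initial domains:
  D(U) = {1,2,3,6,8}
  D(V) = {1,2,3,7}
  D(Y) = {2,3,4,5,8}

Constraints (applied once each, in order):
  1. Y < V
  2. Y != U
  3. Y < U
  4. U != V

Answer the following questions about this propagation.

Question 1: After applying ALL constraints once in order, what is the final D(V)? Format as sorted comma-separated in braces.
Constraint 1 (Y < V) on D(Y)={2,3,4,5,8} D(V)={1,2,3,7}: Y {2,3,4,5,8}->{2,3,4,5}; V {1,2,3,7}->{3,7}
Constraint 2 (Y != U) on D(Y)={2,3,4,5} D(U)={1,2,3,6,8}: no change
Constraint 3 (Y < U) on D(Y)={2,3,4,5} D(U)={1,2,3,6,8}: U {1,2,3,6,8}->{3,6,8}
Constraint 4 (U != V) on D(U)={3,6,8} D(V)={3,7}: no change
So after all 4 constraints: D(V) = {3,7}

Answer: {3,7}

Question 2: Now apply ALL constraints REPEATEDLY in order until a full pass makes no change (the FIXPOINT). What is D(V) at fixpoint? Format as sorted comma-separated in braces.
pass 0 (initial): D(V)={1,2,3,7}
pass 1: U {1,2,3,6,8}->{3,6,8}; V {1,2,3,7}->{3,7}; Y {2,3,4,5,8}->{2,3,4,5}
pass 2: no change
Fixpoint after 2 passes: D(V) = {3,7}

Answer: {3,7}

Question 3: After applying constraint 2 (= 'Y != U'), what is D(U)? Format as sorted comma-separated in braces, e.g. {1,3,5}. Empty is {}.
Answer: {1,2,3,6,8}

Derivation:
Constraint 1 (Y < V) on D(Y)={2,3,4,5,8} D(V)={1,2,3,7}: Y {2,3,4,5,8}->{2,3,4,5}; V {1,2,3,7}->{3,7}
Constraint 2 (Y != U) on D(Y)={2,3,4,5} D(U)={1,2,3,6,8}: no change
So after constraint 2: D(U) = {1,2,3,6,8}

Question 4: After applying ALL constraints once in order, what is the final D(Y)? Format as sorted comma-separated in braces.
Answer: {2,3,4,5}

Derivation:
Constraint 1 (Y < V) on D(Y)={2,3,4,5,8} D(V)={1,2,3,7}: Y {2,3,4,5,8}->{2,3,4,5}; V {1,2,3,7}->{3,7}
Constraint 2 (Y != U) on D(Y)={2,3,4,5} D(U)={1,2,3,6,8}: no change
Constraint 3 (Y < U) on D(Y)={2,3,4,5} D(U)={1,2,3,6,8}: U {1,2,3,6,8}->{3,6,8}
Constraint 4 (U != V) on D(U)={3,6,8} D(V)={3,7}: no change
So after all 4 constraints: D(Y) = {2,3,4,5}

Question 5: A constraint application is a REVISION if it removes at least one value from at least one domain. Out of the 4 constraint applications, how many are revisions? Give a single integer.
Constraint 1 (Y < V) on D(Y)={2,3,4,5,8} D(V)={1,2,3,7}: Y {2,3,4,5,8}->{2,3,4,5}; V {1,2,3,7}->{3,7} => REVISION
Constraint 2 (Y != U) on D(Y)={2,3,4,5} D(U)={1,2,3,6,8}: no change => not a revision
Constraint 3 (Y < U) on D(Y)={2,3,4,5} D(U)={1,2,3,6,8}: U {1,2,3,6,8}->{3,6,8} => REVISION
Constraint 4 (U != V) on D(U)={3,6,8} D(V)={3,7}: no change => not a revision
Total revisions = 2

Answer: 2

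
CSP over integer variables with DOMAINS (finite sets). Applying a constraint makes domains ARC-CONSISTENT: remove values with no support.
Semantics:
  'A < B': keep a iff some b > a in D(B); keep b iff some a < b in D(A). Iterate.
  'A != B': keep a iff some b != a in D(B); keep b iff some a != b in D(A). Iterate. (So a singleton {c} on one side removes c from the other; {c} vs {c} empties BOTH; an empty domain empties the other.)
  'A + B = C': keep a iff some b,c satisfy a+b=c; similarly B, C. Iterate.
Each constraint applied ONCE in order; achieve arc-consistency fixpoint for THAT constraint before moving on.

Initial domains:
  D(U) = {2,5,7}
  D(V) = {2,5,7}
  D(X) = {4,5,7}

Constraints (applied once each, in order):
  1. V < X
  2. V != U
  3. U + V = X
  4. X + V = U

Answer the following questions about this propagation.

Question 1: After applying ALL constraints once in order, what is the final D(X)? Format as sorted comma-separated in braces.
Constraint 1 (V < X) on D(V)={2,5,7} D(X)={4,5,7}: V {2,5,7}->{2,5}
Constraint 2 (V != U) on D(V)={2,5} D(U)={2,5,7}: no change
Constraint 3 (U + V = X) on D(U)={2,5,7} D(V)={2,5} D(X)={4,5,7}: U {2,5,7}->{2,5}; X {4,5,7}->{4,7}
Constraint 4 (X + V = U) on D(X)={4,7} D(V)={2,5} D(U)={2,5}: X {4,7}->{}; V {2,5}->{}; U {2,5}->{}
So after all 4 constraints: D(X) = {}

Answer: {}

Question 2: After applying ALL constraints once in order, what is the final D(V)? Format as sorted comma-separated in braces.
Answer: {}

Derivation:
Constraint 1 (V < X) on D(V)={2,5,7} D(X)={4,5,7}: V {2,5,7}->{2,5}
Constraint 2 (V != U) on D(V)={2,5} D(U)={2,5,7}: no change
Constraint 3 (U + V = X) on D(U)={2,5,7} D(V)={2,5} D(X)={4,5,7}: U {2,5,7}->{2,5}; X {4,5,7}->{4,7}
Constraint 4 (X + V = U) on D(X)={4,7} D(V)={2,5} D(U)={2,5}: X {4,7}->{}; V {2,5}->{}; U {2,5}->{}
So after all 4 constraints: D(V) = {}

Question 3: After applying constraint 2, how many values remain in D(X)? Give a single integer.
Answer: 3

Derivation:
Constraint 1 (V < X) on D(V)={2,5,7} D(X)={4,5,7}: V {2,5,7}->{2,5}
Constraint 2 (V != U) on D(V)={2,5} D(U)={2,5,7}: no change
So after constraint 2: D(X)={4,5,7}, size = 3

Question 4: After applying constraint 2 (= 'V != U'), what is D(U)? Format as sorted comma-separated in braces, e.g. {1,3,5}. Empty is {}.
Constraint 1 (V < X) on D(V)={2,5,7} D(X)={4,5,7}: V {2,5,7}->{2,5}
Constraint 2 (V != U) on D(V)={2,5} D(U)={2,5,7}: no change
So after constraint 2: D(U) = {2,5,7}

Answer: {2,5,7}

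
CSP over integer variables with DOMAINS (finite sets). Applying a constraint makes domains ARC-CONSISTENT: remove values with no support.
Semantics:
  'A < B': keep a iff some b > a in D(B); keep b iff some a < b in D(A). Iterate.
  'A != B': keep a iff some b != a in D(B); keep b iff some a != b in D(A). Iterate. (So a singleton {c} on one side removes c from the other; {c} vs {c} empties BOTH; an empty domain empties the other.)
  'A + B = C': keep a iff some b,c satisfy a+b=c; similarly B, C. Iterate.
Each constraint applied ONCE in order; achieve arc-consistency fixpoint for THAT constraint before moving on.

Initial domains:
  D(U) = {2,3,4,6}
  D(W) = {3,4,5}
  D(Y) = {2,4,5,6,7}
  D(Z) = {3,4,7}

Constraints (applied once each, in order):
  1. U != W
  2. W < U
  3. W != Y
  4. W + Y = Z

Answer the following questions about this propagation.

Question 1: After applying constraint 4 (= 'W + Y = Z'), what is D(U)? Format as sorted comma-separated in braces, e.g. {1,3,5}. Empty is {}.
Answer: {4,6}

Derivation:
Constraint 1 (U != W) on D(U)={2,3,4,6} D(W)={3,4,5}: no change
Constraint 2 (W < U) on D(W)={3,4,5} D(U)={2,3,4,6}: U {2,3,4,6}->{4,6}
Constraint 3 (W != Y) on D(W)={3,4,5} D(Y)={2,4,5,6,7}: no change
Constraint 4 (W + Y = Z) on D(W)={3,4,5} D(Y)={2,4,5,6,7} D(Z)={3,4,7}: W {3,4,5}->{3,5}; Y {2,4,5,6,7}->{2,4}; Z {3,4,7}->{7}
So after constraint 4: D(U) = {4,6}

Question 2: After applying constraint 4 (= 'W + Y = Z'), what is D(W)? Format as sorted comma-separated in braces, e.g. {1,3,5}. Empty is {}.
Constraint 1 (U != W) on D(U)={2,3,4,6} D(W)={3,4,5}: no change
Constraint 2 (W < U) on D(W)={3,4,5} D(U)={2,3,4,6}: U {2,3,4,6}->{4,6}
Constraint 3 (W != Y) on D(W)={3,4,5} D(Y)={2,4,5,6,7}: no change
Constraint 4 (W + Y = Z) on D(W)={3,4,5} D(Y)={2,4,5,6,7} D(Z)={3,4,7}: W {3,4,5}->{3,5}; Y {2,4,5,6,7}->{2,4}; Z {3,4,7}->{7}
So after constraint 4: D(W) = {3,5}

Answer: {3,5}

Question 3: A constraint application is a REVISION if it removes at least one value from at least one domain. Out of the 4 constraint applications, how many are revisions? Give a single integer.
Answer: 2

Derivation:
Constraint 1 (U != W) on D(U)={2,3,4,6} D(W)={3,4,5}: no change => not a revision
Constraint 2 (W < U) on D(W)={3,4,5} D(U)={2,3,4,6}: U {2,3,4,6}->{4,6} => REVISION
Constraint 3 (W != Y) on D(W)={3,4,5} D(Y)={2,4,5,6,7}: no change => not a revision
Constraint 4 (W + Y = Z) on D(W)={3,4,5} D(Y)={2,4,5,6,7} D(Z)={3,4,7}: W {3,4,5}->{3,5}; Y {2,4,5,6,7}->{2,4}; Z {3,4,7}->{7} => REVISION
Total revisions = 2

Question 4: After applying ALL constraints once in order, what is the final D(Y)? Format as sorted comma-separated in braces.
Constraint 1 (U != W) on D(U)={2,3,4,6} D(W)={3,4,5}: no change
Constraint 2 (W < U) on D(W)={3,4,5} D(U)={2,3,4,6}: U {2,3,4,6}->{4,6}
Constraint 3 (W != Y) on D(W)={3,4,5} D(Y)={2,4,5,6,7}: no change
Constraint 4 (W + Y = Z) on D(W)={3,4,5} D(Y)={2,4,5,6,7} D(Z)={3,4,7}: W {3,4,5}->{3,5}; Y {2,4,5,6,7}->{2,4}; Z {3,4,7}->{7}
So after all 4 constraints: D(Y) = {2,4}

Answer: {2,4}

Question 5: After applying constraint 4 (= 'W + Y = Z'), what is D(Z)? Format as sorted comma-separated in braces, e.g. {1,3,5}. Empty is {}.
Constraint 1 (U != W) on D(U)={2,3,4,6} D(W)={3,4,5}: no change
Constraint 2 (W < U) on D(W)={3,4,5} D(U)={2,3,4,6}: U {2,3,4,6}->{4,6}
Constraint 3 (W != Y) on D(W)={3,4,5} D(Y)={2,4,5,6,7}: no change
Constraint 4 (W + Y = Z) on D(W)={3,4,5} D(Y)={2,4,5,6,7} D(Z)={3,4,7}: W {3,4,5}->{3,5}; Y {2,4,5,6,7}->{2,4}; Z {3,4,7}->{7}
So after constraint 4: D(Z) = {7}

Answer: {7}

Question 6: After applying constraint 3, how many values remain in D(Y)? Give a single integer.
Constraint 1 (U != W) on D(U)={2,3,4,6} D(W)={3,4,5}: no change
Constraint 2 (W < U) on D(W)={3,4,5} D(U)={2,3,4,6}: U {2,3,4,6}->{4,6}
Constraint 3 (W != Y) on D(W)={3,4,5} D(Y)={2,4,5,6,7}: no change
So after constraint 3: D(Y)={2,4,5,6,7}, size = 5

Answer: 5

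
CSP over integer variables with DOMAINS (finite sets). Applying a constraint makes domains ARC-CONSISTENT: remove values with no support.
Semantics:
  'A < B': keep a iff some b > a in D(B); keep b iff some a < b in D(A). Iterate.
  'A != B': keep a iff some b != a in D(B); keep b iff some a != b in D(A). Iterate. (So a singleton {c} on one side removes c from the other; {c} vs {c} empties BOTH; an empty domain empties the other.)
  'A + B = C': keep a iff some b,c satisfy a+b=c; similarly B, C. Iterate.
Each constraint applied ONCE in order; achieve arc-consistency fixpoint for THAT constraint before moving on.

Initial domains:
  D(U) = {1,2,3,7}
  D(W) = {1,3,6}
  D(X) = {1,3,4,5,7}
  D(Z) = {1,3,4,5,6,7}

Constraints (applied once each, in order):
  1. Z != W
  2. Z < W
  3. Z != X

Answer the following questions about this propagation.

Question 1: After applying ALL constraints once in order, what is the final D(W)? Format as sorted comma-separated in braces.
Constraint 1 (Z != W) on D(Z)={1,3,4,5,6,7} D(W)={1,3,6}: no change
Constraint 2 (Z < W) on D(Z)={1,3,4,5,6,7} D(W)={1,3,6}: Z {1,3,4,5,6,7}->{1,3,4,5}; W {1,3,6}->{3,6}
Constraint 3 (Z != X) on D(Z)={1,3,4,5} D(X)={1,3,4,5,7}: no change
So after all 3 constraints: D(W) = {3,6}

Answer: {3,6}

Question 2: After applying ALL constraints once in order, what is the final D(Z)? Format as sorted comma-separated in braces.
Constraint 1 (Z != W) on D(Z)={1,3,4,5,6,7} D(W)={1,3,6}: no change
Constraint 2 (Z < W) on D(Z)={1,3,4,5,6,7} D(W)={1,3,6}: Z {1,3,4,5,6,7}->{1,3,4,5}; W {1,3,6}->{3,6}
Constraint 3 (Z != X) on D(Z)={1,3,4,5} D(X)={1,3,4,5,7}: no change
So after all 3 constraints: D(Z) = {1,3,4,5}

Answer: {1,3,4,5}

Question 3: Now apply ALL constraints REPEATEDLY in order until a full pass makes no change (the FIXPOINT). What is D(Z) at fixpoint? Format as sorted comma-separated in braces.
Answer: {1,3,4,5}

Derivation:
pass 0 (initial): D(Z)={1,3,4,5,6,7}
pass 1: W {1,3,6}->{3,6}; Z {1,3,4,5,6,7}->{1,3,4,5}
pass 2: no change
Fixpoint after 2 passes: D(Z) = {1,3,4,5}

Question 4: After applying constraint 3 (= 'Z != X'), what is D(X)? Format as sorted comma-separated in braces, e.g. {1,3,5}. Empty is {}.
Constraint 1 (Z != W) on D(Z)={1,3,4,5,6,7} D(W)={1,3,6}: no change
Constraint 2 (Z < W) on D(Z)={1,3,4,5,6,7} D(W)={1,3,6}: Z {1,3,4,5,6,7}->{1,3,4,5}; W {1,3,6}->{3,6}
Constraint 3 (Z != X) on D(Z)={1,3,4,5} D(X)={1,3,4,5,7}: no change
So after constraint 3: D(X) = {1,3,4,5,7}

Answer: {1,3,4,5,7}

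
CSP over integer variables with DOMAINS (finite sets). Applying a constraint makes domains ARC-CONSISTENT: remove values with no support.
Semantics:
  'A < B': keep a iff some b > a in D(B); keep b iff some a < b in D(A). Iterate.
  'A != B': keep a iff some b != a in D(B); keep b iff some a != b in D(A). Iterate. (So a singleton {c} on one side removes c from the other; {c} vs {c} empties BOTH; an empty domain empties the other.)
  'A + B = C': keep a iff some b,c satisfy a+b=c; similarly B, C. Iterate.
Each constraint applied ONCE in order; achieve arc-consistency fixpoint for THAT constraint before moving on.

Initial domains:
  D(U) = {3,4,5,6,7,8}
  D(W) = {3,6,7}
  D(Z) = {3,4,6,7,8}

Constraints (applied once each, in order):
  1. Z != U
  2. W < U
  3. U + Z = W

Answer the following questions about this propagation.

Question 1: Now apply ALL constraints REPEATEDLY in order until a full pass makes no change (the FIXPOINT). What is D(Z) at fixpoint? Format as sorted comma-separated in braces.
Answer: {}

Derivation:
pass 0 (initial): D(Z)={3,4,6,7,8}
pass 1: U {3,4,5,6,7,8}->{4}; W {3,6,7}->{7}; Z {3,4,6,7,8}->{3}
pass 2: U {4}->{}; W {7}->{}; Z {3}->{}
pass 3: no change
Fixpoint after 3 passes: D(Z) = {}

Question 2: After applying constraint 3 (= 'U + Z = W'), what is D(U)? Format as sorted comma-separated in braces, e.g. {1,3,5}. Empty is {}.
Constraint 1 (Z != U) on D(Z)={3,4,6,7,8} D(U)={3,4,5,6,7,8}: no change
Constraint 2 (W < U) on D(W)={3,6,7} D(U)={3,4,5,6,7,8}: U {3,4,5,6,7,8}->{4,5,6,7,8}
Constraint 3 (U + Z = W) on D(U)={4,5,6,7,8} D(Z)={3,4,6,7,8} D(W)={3,6,7}: U {4,5,6,7,8}->{4}; Z {3,4,6,7,8}->{3}; W {3,6,7}->{7}
So after constraint 3: D(U) = {4}

Answer: {4}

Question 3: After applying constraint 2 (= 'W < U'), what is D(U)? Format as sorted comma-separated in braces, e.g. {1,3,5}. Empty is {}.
Answer: {4,5,6,7,8}

Derivation:
Constraint 1 (Z != U) on D(Z)={3,4,6,7,8} D(U)={3,4,5,6,7,8}: no change
Constraint 2 (W < U) on D(W)={3,6,7} D(U)={3,4,5,6,7,8}: U {3,4,5,6,7,8}->{4,5,6,7,8}
So after constraint 2: D(U) = {4,5,6,7,8}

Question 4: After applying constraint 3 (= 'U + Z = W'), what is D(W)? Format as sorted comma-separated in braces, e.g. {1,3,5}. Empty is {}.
Answer: {7}

Derivation:
Constraint 1 (Z != U) on D(Z)={3,4,6,7,8} D(U)={3,4,5,6,7,8}: no change
Constraint 2 (W < U) on D(W)={3,6,7} D(U)={3,4,5,6,7,8}: U {3,4,5,6,7,8}->{4,5,6,7,8}
Constraint 3 (U + Z = W) on D(U)={4,5,6,7,8} D(Z)={3,4,6,7,8} D(W)={3,6,7}: U {4,5,6,7,8}->{4}; Z {3,4,6,7,8}->{3}; W {3,6,7}->{7}
So after constraint 3: D(W) = {7}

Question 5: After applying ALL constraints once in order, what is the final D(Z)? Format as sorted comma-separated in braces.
Answer: {3}

Derivation:
Constraint 1 (Z != U) on D(Z)={3,4,6,7,8} D(U)={3,4,5,6,7,8}: no change
Constraint 2 (W < U) on D(W)={3,6,7} D(U)={3,4,5,6,7,8}: U {3,4,5,6,7,8}->{4,5,6,7,8}
Constraint 3 (U + Z = W) on D(U)={4,5,6,7,8} D(Z)={3,4,6,7,8} D(W)={3,6,7}: U {4,5,6,7,8}->{4}; Z {3,4,6,7,8}->{3}; W {3,6,7}->{7}
So after all 3 constraints: D(Z) = {3}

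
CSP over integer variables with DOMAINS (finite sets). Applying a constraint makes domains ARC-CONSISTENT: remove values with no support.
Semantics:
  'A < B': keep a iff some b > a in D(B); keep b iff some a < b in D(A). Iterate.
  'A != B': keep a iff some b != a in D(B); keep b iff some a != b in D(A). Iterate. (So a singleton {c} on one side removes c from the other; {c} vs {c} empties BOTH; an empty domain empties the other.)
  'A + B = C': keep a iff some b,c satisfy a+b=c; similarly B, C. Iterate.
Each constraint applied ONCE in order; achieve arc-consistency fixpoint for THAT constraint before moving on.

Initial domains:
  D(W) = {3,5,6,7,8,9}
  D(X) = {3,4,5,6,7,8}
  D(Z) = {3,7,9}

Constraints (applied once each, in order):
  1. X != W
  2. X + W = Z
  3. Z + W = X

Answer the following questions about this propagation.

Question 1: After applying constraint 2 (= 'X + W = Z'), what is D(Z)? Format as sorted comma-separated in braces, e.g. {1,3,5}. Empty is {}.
Answer: {7,9}

Derivation:
Constraint 1 (X != W) on D(X)={3,4,5,6,7,8} D(W)={3,5,6,7,8,9}: no change
Constraint 2 (X + W = Z) on D(X)={3,4,5,6,7,8} D(W)={3,5,6,7,8,9} D(Z)={3,7,9}: X {3,4,5,6,7,8}->{3,4,6}; W {3,5,6,7,8,9}->{3,5,6}; Z {3,7,9}->{7,9}
So after constraint 2: D(Z) = {7,9}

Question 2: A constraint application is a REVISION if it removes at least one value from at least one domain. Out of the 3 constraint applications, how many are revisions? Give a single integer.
Constraint 1 (X != W) on D(X)={3,4,5,6,7,8} D(W)={3,5,6,7,8,9}: no change => not a revision
Constraint 2 (X + W = Z) on D(X)={3,4,5,6,7,8} D(W)={3,5,6,7,8,9} D(Z)={3,7,9}: X {3,4,5,6,7,8}->{3,4,6}; W {3,5,6,7,8,9}->{3,5,6}; Z {3,7,9}->{7,9} => REVISION
Constraint 3 (Z + W = X) on D(Z)={7,9} D(W)={3,5,6} D(X)={3,4,6}: Z {7,9}->{}; W {3,5,6}->{}; X {3,4,6}->{} => REVISION
Total revisions = 2

Answer: 2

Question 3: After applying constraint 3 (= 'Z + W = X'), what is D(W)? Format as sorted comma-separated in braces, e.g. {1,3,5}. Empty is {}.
Constraint 1 (X != W) on D(X)={3,4,5,6,7,8} D(W)={3,5,6,7,8,9}: no change
Constraint 2 (X + W = Z) on D(X)={3,4,5,6,7,8} D(W)={3,5,6,7,8,9} D(Z)={3,7,9}: X {3,4,5,6,7,8}->{3,4,6}; W {3,5,6,7,8,9}->{3,5,6}; Z {3,7,9}->{7,9}
Constraint 3 (Z + W = X) on D(Z)={7,9} D(W)={3,5,6} D(X)={3,4,6}: Z {7,9}->{}; W {3,5,6}->{}; X {3,4,6}->{}
So after constraint 3: D(W) = {}

Answer: {}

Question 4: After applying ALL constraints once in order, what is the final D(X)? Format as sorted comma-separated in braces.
Constraint 1 (X != W) on D(X)={3,4,5,6,7,8} D(W)={3,5,6,7,8,9}: no change
Constraint 2 (X + W = Z) on D(X)={3,4,5,6,7,8} D(W)={3,5,6,7,8,9} D(Z)={3,7,9}: X {3,4,5,6,7,8}->{3,4,6}; W {3,5,6,7,8,9}->{3,5,6}; Z {3,7,9}->{7,9}
Constraint 3 (Z + W = X) on D(Z)={7,9} D(W)={3,5,6} D(X)={3,4,6}: Z {7,9}->{}; W {3,5,6}->{}; X {3,4,6}->{}
So after all 3 constraints: D(X) = {}

Answer: {}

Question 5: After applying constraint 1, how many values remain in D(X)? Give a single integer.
Constraint 1 (X != W) on D(X)={3,4,5,6,7,8} D(W)={3,5,6,7,8,9}: no change
So after constraint 1: D(X)={3,4,5,6,7,8}, size = 6

Answer: 6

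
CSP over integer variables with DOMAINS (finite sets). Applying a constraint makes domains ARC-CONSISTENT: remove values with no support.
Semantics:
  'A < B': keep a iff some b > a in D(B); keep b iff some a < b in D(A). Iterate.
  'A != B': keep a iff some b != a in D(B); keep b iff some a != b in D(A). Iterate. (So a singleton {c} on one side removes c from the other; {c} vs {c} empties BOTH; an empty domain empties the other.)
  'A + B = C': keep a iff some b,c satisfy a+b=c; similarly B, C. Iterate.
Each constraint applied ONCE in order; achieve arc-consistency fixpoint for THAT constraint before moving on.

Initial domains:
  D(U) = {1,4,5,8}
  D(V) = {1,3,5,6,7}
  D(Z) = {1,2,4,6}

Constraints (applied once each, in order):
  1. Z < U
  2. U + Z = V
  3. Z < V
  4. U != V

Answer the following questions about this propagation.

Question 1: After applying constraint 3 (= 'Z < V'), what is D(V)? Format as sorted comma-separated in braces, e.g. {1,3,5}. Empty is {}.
Answer: {5,6,7}

Derivation:
Constraint 1 (Z < U) on D(Z)={1,2,4,6} D(U)={1,4,5,8}: U {1,4,5,8}->{4,5,8}
Constraint 2 (U + Z = V) on D(U)={4,5,8} D(Z)={1,2,4,6} D(V)={1,3,5,6,7}: U {4,5,8}->{4,5}; Z {1,2,4,6}->{1,2}; V {1,3,5,6,7}->{5,6,7}
Constraint 3 (Z < V) on D(Z)={1,2} D(V)={5,6,7}: no change
So after constraint 3: D(V) = {5,6,7}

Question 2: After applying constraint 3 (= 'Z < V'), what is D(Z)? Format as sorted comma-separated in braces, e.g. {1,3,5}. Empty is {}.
Constraint 1 (Z < U) on D(Z)={1,2,4,6} D(U)={1,4,5,8}: U {1,4,5,8}->{4,5,8}
Constraint 2 (U + Z = V) on D(U)={4,5,8} D(Z)={1,2,4,6} D(V)={1,3,5,6,7}: U {4,5,8}->{4,5}; Z {1,2,4,6}->{1,2}; V {1,3,5,6,7}->{5,6,7}
Constraint 3 (Z < V) on D(Z)={1,2} D(V)={5,6,7}: no change
So after constraint 3: D(Z) = {1,2}

Answer: {1,2}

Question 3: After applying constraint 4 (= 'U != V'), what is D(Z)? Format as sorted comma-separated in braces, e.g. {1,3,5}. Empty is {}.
Constraint 1 (Z < U) on D(Z)={1,2,4,6} D(U)={1,4,5,8}: U {1,4,5,8}->{4,5,8}
Constraint 2 (U + Z = V) on D(U)={4,5,8} D(Z)={1,2,4,6} D(V)={1,3,5,6,7}: U {4,5,8}->{4,5}; Z {1,2,4,6}->{1,2}; V {1,3,5,6,7}->{5,6,7}
Constraint 3 (Z < V) on D(Z)={1,2} D(V)={5,6,7}: no change
Constraint 4 (U != V) on D(U)={4,5} D(V)={5,6,7}: no change
So after constraint 4: D(Z) = {1,2}

Answer: {1,2}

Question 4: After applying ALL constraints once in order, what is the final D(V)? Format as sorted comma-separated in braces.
Constraint 1 (Z < U) on D(Z)={1,2,4,6} D(U)={1,4,5,8}: U {1,4,5,8}->{4,5,8}
Constraint 2 (U + Z = V) on D(U)={4,5,8} D(Z)={1,2,4,6} D(V)={1,3,5,6,7}: U {4,5,8}->{4,5}; Z {1,2,4,6}->{1,2}; V {1,3,5,6,7}->{5,6,7}
Constraint 3 (Z < V) on D(Z)={1,2} D(V)={5,6,7}: no change
Constraint 4 (U != V) on D(U)={4,5} D(V)={5,6,7}: no change
So after all 4 constraints: D(V) = {5,6,7}

Answer: {5,6,7}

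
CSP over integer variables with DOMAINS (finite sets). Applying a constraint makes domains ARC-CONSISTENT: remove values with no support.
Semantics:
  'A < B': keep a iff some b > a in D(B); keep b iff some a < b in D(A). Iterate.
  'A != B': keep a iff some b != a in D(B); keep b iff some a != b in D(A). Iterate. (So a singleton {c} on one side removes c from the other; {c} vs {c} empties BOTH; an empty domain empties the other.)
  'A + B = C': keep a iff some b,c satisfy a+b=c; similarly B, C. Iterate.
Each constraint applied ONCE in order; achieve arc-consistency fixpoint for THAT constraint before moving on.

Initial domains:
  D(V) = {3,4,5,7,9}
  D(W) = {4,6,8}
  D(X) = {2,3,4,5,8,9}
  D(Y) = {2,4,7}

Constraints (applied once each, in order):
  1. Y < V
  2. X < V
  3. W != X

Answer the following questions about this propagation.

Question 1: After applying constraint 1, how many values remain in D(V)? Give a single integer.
Answer: 5

Derivation:
Constraint 1 (Y < V) on D(Y)={2,4,7} D(V)={3,4,5,7,9}: no change
So after constraint 1: D(V)={3,4,5,7,9}, size = 5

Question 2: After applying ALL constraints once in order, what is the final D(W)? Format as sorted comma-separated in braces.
Answer: {4,6,8}

Derivation:
Constraint 1 (Y < V) on D(Y)={2,4,7} D(V)={3,4,5,7,9}: no change
Constraint 2 (X < V) on D(X)={2,3,4,5,8,9} D(V)={3,4,5,7,9}: X {2,3,4,5,8,9}->{2,3,4,5,8}
Constraint 3 (W != X) on D(W)={4,6,8} D(X)={2,3,4,5,8}: no change
So after all 3 constraints: D(W) = {4,6,8}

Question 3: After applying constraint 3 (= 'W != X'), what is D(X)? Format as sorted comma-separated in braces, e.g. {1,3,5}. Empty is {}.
Constraint 1 (Y < V) on D(Y)={2,4,7} D(V)={3,4,5,7,9}: no change
Constraint 2 (X < V) on D(X)={2,3,4,5,8,9} D(V)={3,4,5,7,9}: X {2,3,4,5,8,9}->{2,3,4,5,8}
Constraint 3 (W != X) on D(W)={4,6,8} D(X)={2,3,4,5,8}: no change
So after constraint 3: D(X) = {2,3,4,5,8}

Answer: {2,3,4,5,8}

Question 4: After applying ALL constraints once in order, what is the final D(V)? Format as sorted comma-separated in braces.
Answer: {3,4,5,7,9}

Derivation:
Constraint 1 (Y < V) on D(Y)={2,4,7} D(V)={3,4,5,7,9}: no change
Constraint 2 (X < V) on D(X)={2,3,4,5,8,9} D(V)={3,4,5,7,9}: X {2,3,4,5,8,9}->{2,3,4,5,8}
Constraint 3 (W != X) on D(W)={4,6,8} D(X)={2,3,4,5,8}: no change
So after all 3 constraints: D(V) = {3,4,5,7,9}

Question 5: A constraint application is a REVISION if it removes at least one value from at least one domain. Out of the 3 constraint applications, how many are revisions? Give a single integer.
Constraint 1 (Y < V) on D(Y)={2,4,7} D(V)={3,4,5,7,9}: no change => not a revision
Constraint 2 (X < V) on D(X)={2,3,4,5,8,9} D(V)={3,4,5,7,9}: X {2,3,4,5,8,9}->{2,3,4,5,8} => REVISION
Constraint 3 (W != X) on D(W)={4,6,8} D(X)={2,3,4,5,8}: no change => not a revision
Total revisions = 1

Answer: 1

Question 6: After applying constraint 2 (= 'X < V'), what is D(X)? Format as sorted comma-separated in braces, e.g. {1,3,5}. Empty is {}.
Answer: {2,3,4,5,8}

Derivation:
Constraint 1 (Y < V) on D(Y)={2,4,7} D(V)={3,4,5,7,9}: no change
Constraint 2 (X < V) on D(X)={2,3,4,5,8,9} D(V)={3,4,5,7,9}: X {2,3,4,5,8,9}->{2,3,4,5,8}
So after constraint 2: D(X) = {2,3,4,5,8}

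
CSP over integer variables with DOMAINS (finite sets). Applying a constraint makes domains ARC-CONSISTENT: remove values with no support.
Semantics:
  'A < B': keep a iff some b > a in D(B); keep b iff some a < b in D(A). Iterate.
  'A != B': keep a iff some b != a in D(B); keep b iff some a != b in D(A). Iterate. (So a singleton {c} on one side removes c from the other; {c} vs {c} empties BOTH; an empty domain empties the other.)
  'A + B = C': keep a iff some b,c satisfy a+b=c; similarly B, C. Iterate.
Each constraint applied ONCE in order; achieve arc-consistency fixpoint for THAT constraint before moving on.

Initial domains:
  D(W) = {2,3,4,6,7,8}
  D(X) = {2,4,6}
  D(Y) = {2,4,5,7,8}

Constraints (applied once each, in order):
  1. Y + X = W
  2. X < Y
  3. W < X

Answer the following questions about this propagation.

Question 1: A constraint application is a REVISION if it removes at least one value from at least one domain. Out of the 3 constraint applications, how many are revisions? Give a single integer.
Answer: 3

Derivation:
Constraint 1 (Y + X = W) on D(Y)={2,4,5,7,8} D(X)={2,4,6} D(W)={2,3,4,6,7,8}: Y {2,4,5,7,8}->{2,4,5}; W {2,3,4,6,7,8}->{4,6,7,8} => REVISION
Constraint 2 (X < Y) on D(X)={2,4,6} D(Y)={2,4,5}: X {2,4,6}->{2,4}; Y {2,4,5}->{4,5} => REVISION
Constraint 3 (W < X) on D(W)={4,6,7,8} D(X)={2,4}: W {4,6,7,8}->{}; X {2,4}->{} => REVISION
Total revisions = 3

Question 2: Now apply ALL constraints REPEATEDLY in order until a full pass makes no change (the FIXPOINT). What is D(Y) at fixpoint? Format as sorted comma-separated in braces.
pass 0 (initial): D(Y)={2,4,5,7,8}
pass 1: W {2,3,4,6,7,8}->{}; X {2,4,6}->{}; Y {2,4,5,7,8}->{4,5}
pass 2: Y {4,5}->{}
pass 3: no change
Fixpoint after 3 passes: D(Y) = {}

Answer: {}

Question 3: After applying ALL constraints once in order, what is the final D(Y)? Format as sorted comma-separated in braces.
Answer: {4,5}

Derivation:
Constraint 1 (Y + X = W) on D(Y)={2,4,5,7,8} D(X)={2,4,6} D(W)={2,3,4,6,7,8}: Y {2,4,5,7,8}->{2,4,5}; W {2,3,4,6,7,8}->{4,6,7,8}
Constraint 2 (X < Y) on D(X)={2,4,6} D(Y)={2,4,5}: X {2,4,6}->{2,4}; Y {2,4,5}->{4,5}
Constraint 3 (W < X) on D(W)={4,6,7,8} D(X)={2,4}: W {4,6,7,8}->{}; X {2,4}->{}
So after all 3 constraints: D(Y) = {4,5}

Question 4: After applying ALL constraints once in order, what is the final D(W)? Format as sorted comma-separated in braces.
Answer: {}

Derivation:
Constraint 1 (Y + X = W) on D(Y)={2,4,5,7,8} D(X)={2,4,6} D(W)={2,3,4,6,7,8}: Y {2,4,5,7,8}->{2,4,5}; W {2,3,4,6,7,8}->{4,6,7,8}
Constraint 2 (X < Y) on D(X)={2,4,6} D(Y)={2,4,5}: X {2,4,6}->{2,4}; Y {2,4,5}->{4,5}
Constraint 3 (W < X) on D(W)={4,6,7,8} D(X)={2,4}: W {4,6,7,8}->{}; X {2,4}->{}
So after all 3 constraints: D(W) = {}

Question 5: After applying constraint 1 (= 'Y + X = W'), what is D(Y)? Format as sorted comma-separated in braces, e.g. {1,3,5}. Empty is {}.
Answer: {2,4,5}

Derivation:
Constraint 1 (Y + X = W) on D(Y)={2,4,5,7,8} D(X)={2,4,6} D(W)={2,3,4,6,7,8}: Y {2,4,5,7,8}->{2,4,5}; W {2,3,4,6,7,8}->{4,6,7,8}
So after constraint 1: D(Y) = {2,4,5}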